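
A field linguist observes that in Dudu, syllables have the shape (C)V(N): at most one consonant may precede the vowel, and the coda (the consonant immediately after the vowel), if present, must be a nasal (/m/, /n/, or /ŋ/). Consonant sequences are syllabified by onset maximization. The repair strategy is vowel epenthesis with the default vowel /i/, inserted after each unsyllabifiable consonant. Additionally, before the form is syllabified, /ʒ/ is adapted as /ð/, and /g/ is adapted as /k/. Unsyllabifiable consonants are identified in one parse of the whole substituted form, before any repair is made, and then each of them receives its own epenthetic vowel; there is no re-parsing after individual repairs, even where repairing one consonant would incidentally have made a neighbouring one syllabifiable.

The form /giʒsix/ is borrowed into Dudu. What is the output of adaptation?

Substitution: /g/ → /k/, /ʒ/ → /ð/, giving /kiðsix/.
Under (C)V(N), the unsyllabifiable consonants are /ð/, /x/ (only a nasal (/m/, /n/, or /ŋ/) is licensed in coda position; onsets are limited to one consonant).
Each unlicensed consonant becomes the onset of a new syllable: /ð/ → /ði/, /x/ → /xi/.

kiðisixi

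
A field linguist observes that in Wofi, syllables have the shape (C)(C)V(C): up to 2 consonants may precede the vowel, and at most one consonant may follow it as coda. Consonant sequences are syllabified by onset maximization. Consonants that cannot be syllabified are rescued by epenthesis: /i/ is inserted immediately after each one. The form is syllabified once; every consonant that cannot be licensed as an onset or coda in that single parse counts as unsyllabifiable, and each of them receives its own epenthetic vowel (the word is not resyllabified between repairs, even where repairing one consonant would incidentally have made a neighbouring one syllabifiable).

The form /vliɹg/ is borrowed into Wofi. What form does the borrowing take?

The consonants /g/ cannot be parsed into a legal (C)(C)V(C) syllable (at most one coda consonant is licensed; onsets may contain at most 2 consonants).
Each unlicensed consonant becomes the onset of a new syllable: /g/ → /gi/.

vliɹgi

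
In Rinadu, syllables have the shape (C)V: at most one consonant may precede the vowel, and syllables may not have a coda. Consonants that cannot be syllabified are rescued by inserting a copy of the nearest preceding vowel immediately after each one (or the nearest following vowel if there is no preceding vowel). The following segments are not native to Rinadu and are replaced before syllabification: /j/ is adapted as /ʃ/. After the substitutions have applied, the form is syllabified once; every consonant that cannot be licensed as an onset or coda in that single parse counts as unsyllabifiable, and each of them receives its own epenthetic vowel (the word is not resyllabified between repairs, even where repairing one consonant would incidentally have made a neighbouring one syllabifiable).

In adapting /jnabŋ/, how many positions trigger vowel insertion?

After substitution the input is /ʃnabŋ/.
The unsyllabifiable consonants are /ʃ/, /b/, /ŋ/; each receives one epenthetic vowel.

3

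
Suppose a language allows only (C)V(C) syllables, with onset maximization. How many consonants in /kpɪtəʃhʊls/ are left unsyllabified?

2

Under (C)V(C), the unsyllabifiable consonants are /k/, /s/ (at most one coda consonant is licensed; onsets are limited to one consonant).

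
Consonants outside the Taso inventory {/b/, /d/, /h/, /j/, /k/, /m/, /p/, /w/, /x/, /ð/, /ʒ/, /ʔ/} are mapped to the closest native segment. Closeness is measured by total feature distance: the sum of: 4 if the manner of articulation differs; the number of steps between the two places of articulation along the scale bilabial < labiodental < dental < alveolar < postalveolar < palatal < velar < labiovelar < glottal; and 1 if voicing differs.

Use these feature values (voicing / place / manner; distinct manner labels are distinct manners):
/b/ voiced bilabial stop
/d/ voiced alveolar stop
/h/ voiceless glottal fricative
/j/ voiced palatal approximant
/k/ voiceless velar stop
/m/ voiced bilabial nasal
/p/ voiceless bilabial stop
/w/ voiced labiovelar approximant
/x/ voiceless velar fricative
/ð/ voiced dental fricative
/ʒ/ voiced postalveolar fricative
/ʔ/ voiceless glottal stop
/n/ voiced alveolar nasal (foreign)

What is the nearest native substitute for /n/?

/m/ is closest: same manner (nasal), place distance 3 (alveolar→bilabial), same voicing; total 3. Next closest is /d/ at distance 4.

m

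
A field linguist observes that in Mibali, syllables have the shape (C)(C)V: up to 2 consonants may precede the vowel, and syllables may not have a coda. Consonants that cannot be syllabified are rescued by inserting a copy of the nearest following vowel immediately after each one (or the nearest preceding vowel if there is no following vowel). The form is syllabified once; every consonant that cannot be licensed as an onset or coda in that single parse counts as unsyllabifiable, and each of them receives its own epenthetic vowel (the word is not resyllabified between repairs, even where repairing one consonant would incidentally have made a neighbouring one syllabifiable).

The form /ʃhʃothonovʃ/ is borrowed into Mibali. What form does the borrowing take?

Under (C)(C)V, the unsyllabifiable consonants are /ʃ/, /v/, /ʃ/ (no codas are permitted; onsets may contain at most 2 consonants).
Epenthesis after each stranded consonant: /ʃ/ → /ʃo/, /v/ → /vo/, /ʃ/ → /ʃo/.

ʃohʃothonovoʃo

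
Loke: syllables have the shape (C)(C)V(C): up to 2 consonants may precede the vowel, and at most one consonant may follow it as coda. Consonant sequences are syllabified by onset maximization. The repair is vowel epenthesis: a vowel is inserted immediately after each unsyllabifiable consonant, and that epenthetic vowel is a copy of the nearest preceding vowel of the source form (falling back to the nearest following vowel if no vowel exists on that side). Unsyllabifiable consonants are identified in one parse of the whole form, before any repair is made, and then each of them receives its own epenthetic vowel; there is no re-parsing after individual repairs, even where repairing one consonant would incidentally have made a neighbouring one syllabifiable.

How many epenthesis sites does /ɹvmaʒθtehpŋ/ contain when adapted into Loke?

The unsyllabifiable consonants are /ɹ/, /p/, /ŋ/; each receives one epenthetic vowel.

3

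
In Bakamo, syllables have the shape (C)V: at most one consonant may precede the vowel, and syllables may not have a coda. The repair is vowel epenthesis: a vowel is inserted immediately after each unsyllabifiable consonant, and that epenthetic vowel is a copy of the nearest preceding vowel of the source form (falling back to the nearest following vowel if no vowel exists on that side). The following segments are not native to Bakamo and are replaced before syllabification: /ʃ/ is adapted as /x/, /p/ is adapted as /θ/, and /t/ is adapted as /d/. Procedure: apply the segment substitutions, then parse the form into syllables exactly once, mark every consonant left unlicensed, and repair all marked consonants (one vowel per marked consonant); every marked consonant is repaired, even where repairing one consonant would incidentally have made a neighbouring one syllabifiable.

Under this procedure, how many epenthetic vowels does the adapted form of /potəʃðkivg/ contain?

4

After substitution the input is /θodəxðkivg/.
The unsyllabifiable consonants are /x/, /ð/, /v/, /g/; each receives one epenthetic vowel.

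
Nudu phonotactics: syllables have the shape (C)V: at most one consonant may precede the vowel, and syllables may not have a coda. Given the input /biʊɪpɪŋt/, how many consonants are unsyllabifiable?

2

The consonants /ŋ/, /t/ cannot be parsed into a legal (C)V syllable (no codas are permitted; onsets are limited to one consonant).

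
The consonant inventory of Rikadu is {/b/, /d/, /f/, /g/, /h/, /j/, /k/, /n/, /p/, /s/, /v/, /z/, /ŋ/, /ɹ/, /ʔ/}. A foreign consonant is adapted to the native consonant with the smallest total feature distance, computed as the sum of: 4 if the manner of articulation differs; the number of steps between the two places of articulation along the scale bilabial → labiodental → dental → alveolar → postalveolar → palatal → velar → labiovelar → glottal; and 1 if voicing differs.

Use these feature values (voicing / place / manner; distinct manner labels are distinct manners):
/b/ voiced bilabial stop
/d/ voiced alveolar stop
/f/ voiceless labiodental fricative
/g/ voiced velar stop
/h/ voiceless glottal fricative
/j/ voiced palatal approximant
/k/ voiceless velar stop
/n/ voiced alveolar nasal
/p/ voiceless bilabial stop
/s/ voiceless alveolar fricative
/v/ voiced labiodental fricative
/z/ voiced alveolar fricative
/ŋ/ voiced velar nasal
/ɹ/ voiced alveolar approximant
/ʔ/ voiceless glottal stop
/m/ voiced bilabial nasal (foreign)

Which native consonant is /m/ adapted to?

n

/n/ is closest: same manner (nasal), place distance 3 (bilabial→alveolar), same voicing; total 3. Next closest is /b/ at distance 4.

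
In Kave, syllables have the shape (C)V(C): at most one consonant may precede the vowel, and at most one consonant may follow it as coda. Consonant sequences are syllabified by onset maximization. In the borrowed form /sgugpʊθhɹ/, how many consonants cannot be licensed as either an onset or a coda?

The consonants /s/, /h/, /ɹ/ cannot be parsed into a legal (C)V(C) syllable (at most one coda consonant is licensed; onsets are limited to one consonant).

3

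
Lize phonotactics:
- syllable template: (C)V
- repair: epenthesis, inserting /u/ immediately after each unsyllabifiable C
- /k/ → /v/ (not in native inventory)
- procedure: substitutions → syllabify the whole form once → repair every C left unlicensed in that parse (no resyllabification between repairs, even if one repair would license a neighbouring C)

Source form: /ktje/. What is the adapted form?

vutuje

Substitution: /k/ → /v/, giving /vtje/.
The consonants /v/, /t/ cannot be parsed into a legal (C)V syllable (no codas are permitted; onsets are limited to one consonant).
Epenthesis after each stranded consonant: /v/ → /vu/, /t/ → /tu/.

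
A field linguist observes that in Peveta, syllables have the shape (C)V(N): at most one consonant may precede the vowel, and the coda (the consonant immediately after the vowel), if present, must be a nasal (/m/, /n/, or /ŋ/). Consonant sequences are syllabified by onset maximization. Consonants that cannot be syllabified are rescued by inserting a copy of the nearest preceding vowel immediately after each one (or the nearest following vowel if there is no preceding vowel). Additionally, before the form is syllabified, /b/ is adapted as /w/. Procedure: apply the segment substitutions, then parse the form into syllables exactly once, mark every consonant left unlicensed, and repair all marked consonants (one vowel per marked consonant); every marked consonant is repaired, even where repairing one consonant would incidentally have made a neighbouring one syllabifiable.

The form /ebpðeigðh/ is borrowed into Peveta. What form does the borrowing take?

ewepeðeigiðihi

Substitution: /b/ → /w/, giving /ewpðeigðh/.
Syllabifying with onset maximization leaves /w/, /p/, /g/, /ð/, /h/ stranded (only a nasal (/m/, /n/, or /ŋ/) is licensed in coda position; onsets are limited to one consonant).
Each unlicensed consonant becomes the onset of a new syllable: /w/ → /we/, /p/ → /pe/, /g/ → /gi/, /ð/ → /ði/, /h/ → /hi/.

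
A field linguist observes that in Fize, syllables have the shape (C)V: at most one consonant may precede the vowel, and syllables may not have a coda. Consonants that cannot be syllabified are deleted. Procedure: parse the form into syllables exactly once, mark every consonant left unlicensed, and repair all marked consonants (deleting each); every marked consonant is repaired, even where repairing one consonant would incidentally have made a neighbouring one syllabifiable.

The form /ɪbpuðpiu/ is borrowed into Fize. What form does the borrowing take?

ɪpupiu

The consonants /b/, /ð/ cannot be parsed into a legal (C)V syllable (no codas are permitted; onsets are limited to one consonant).
Deletion applies to /b/, /ð/.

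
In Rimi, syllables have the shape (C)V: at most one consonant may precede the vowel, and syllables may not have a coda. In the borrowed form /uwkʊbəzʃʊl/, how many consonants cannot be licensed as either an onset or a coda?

Syllabifying with onset maximization leaves /w/, /z/, /l/ stranded (no codas are permitted; onsets are limited to one consonant).

3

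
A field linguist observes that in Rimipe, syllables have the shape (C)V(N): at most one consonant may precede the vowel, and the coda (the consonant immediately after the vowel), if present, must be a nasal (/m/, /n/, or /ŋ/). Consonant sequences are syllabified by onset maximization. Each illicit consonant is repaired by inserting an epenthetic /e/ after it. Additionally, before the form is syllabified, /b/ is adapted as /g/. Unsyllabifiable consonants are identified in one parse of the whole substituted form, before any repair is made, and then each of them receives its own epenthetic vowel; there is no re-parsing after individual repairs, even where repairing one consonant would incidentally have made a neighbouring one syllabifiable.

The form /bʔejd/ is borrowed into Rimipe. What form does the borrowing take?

geʔejede

Substitution: /b/ → /g/, giving /gʔejd/.
The consonants /g/, /j/, /d/ cannot be parsed into a legal (C)V(N) syllable (only a nasal (/m/, /n/, or /ŋ/) is licensed in coda position; onsets are limited to one consonant).
Inserting the epenthetic vowel yields /g/ → /ge/, /j/ → /je/, /d/ → /de/.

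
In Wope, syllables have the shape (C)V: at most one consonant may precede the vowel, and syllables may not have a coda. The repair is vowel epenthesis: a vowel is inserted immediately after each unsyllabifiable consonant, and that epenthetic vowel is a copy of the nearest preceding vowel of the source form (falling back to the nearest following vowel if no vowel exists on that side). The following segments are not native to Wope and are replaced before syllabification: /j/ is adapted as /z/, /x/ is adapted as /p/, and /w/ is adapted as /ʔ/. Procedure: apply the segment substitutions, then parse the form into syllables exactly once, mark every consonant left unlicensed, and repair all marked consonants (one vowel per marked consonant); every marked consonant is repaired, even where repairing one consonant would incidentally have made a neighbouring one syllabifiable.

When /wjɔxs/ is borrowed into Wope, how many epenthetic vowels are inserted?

3

After substitution the input is /ʔzɔps/.
The unsyllabifiable consonants are /ʔ/, /p/, /s/; each receives one epenthetic vowel.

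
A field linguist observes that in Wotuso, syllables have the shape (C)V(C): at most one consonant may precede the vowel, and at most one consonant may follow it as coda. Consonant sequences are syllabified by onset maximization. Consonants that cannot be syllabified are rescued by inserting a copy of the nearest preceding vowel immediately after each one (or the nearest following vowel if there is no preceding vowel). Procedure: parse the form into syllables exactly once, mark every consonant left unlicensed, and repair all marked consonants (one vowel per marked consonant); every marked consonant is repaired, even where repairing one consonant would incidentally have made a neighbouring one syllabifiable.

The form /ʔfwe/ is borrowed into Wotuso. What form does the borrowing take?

Syllabifying with onset maximization leaves /ʔ/, /f/ stranded (at most one coda consonant is licensed; onsets are limited to one consonant).
Each unlicensed consonant becomes the onset of a new syllable: /ʔ/ → /ʔe/, /f/ → /fe/.

ʔefewe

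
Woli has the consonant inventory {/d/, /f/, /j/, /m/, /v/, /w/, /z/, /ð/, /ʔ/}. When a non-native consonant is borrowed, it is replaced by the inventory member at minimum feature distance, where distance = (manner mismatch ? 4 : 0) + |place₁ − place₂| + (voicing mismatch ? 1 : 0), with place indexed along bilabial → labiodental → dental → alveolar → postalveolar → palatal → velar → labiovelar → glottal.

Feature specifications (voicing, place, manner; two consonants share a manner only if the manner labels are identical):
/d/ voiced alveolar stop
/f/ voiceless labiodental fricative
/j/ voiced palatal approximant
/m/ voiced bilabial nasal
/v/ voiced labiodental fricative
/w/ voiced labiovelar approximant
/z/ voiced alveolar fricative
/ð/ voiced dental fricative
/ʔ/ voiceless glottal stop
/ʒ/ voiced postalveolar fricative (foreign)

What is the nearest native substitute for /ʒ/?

z

/z/ is closest: same manner (fricative), place distance 1 (postalveolar→alveolar), same voicing; total 1. Next closest is /ð/ at distance 2.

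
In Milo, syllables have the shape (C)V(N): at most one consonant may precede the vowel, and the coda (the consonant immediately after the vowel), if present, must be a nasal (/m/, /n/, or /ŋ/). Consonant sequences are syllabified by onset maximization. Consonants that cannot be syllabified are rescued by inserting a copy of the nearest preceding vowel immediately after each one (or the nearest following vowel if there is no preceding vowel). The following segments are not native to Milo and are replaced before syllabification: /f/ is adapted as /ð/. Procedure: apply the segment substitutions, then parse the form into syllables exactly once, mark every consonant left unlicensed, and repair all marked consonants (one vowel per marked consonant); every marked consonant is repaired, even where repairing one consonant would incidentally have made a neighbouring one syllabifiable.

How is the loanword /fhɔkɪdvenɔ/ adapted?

ðɔhɔkɪdɪvenɔ

Substitution: /f/ → /ð/, giving /ðhɔkɪdvenɔ/.
Under (C)V(N), the unsyllabifiable consonants are /ð/, /d/ (only a nasal (/m/, /n/, or /ŋ/) is licensed in coda position; onsets are limited to one consonant).
Epenthesis after each stranded consonant: /ð/ → /ðɔ/, /d/ → /dɪ/.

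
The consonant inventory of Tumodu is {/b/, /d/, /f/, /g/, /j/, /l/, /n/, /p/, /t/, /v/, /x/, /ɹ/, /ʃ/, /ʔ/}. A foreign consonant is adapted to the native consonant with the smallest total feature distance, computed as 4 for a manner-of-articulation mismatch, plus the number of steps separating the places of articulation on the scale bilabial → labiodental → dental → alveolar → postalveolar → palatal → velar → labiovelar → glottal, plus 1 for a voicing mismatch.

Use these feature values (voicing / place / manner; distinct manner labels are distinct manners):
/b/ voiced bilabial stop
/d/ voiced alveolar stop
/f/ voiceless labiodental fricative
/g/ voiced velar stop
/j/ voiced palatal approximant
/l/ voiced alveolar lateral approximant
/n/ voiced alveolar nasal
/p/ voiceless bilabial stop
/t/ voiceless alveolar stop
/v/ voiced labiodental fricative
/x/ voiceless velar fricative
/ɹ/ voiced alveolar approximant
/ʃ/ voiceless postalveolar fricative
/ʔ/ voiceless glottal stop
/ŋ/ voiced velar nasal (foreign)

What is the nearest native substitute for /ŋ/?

n

/n/ is closest: same manner (nasal), place distance 3 (velar→alveolar), same voicing; total 3. Next closest is /g/ at distance 4.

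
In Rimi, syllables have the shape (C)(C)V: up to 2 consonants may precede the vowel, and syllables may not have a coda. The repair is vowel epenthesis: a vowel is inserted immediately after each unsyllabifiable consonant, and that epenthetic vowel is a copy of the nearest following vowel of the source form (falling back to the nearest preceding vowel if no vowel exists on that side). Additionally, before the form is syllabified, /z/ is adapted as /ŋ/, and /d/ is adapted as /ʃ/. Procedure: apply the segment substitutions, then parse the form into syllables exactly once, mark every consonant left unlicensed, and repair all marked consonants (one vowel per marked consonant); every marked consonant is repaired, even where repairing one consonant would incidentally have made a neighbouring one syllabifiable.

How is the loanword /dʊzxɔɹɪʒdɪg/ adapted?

Substitution: /d/ → /ʃ/, /z/ → /ŋ/, giving /ʃʊŋxɔɹɪʒʃɪg/.
Under (C)(C)V, the unsyllabifiable consonants are /g/ (no codas are permitted; onsets may contain at most 2 consonants).
Epenthesis after each stranded consonant: /g/ → /gɪ/.

ʃʊŋxɔɹɪʒʃɪgɪ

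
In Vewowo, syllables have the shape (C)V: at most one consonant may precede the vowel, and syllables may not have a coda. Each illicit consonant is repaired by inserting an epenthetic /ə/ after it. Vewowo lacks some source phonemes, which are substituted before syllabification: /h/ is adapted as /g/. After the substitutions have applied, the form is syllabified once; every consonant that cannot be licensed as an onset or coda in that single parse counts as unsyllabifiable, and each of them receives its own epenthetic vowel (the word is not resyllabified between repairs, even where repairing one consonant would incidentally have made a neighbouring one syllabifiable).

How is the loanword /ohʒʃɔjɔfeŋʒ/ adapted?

Substitution: /h/ → /g/, giving /ogʒʃɔjɔfeŋʒ/.
Syllabifying with onset maximization leaves /g/, /ʒ/, /ŋ/, /ʒ/ stranded (no codas are permitted; onsets are limited to one consonant).
Epenthesis after each stranded consonant: /g/ → /gə/, /ʒ/ → /ʒə/, /ŋ/ → /ŋə/, /ʒ/ → /ʒə/.

ogəʒəʃɔjɔfeŋəʒə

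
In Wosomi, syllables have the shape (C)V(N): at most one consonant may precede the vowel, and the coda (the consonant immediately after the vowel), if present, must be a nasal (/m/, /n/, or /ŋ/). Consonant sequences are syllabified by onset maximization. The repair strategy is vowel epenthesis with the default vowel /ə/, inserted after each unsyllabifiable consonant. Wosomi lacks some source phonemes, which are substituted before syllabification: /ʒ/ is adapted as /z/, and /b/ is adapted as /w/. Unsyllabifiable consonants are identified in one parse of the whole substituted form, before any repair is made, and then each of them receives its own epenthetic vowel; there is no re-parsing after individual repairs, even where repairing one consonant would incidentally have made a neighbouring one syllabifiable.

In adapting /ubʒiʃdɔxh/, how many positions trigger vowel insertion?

4

After substitution the input is /uwziʃdɔxh/.
The unsyllabifiable consonants are /w/, /ʃ/, /x/, /h/; each receives one epenthetic vowel.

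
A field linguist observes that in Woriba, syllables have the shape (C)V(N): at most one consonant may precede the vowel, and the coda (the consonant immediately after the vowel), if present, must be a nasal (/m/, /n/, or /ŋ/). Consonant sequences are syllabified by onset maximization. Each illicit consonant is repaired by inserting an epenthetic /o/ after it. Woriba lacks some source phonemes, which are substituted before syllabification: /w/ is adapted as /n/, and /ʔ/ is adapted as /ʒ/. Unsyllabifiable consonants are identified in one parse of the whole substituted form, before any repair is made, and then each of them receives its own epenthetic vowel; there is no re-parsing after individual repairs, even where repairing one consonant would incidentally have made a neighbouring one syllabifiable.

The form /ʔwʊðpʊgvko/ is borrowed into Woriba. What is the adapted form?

ʒonʊðopʊgovoko

Substitution: /ʔ/ → /ʒ/, /w/ → /n/, giving /ʒnʊðpʊgvko/.
Syllabifying with onset maximization leaves /ʒ/, /ð/, /g/, /v/ stranded (only a nasal (/m/, /n/, or /ŋ/) is licensed in coda position; onsets are limited to one consonant).
Epenthesis after each stranded consonant: /ʒ/ → /ʒo/, /ð/ → /ðo/, /g/ → /go/, /v/ → /vo/.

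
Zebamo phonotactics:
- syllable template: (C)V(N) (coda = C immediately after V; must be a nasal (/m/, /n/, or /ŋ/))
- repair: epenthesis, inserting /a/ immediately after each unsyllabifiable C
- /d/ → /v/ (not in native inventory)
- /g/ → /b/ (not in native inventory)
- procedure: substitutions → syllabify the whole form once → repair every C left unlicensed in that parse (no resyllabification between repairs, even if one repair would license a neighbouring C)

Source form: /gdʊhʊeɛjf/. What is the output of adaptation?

Substitution: /g/ → /b/, /d/ → /v/, giving /bvʊhʊeɛjf/.
Syllabifying with onset maximization leaves /b/, /j/, /f/ stranded (only a nasal (/m/, /n/, or /ŋ/) is licensed in coda position; onsets are limited to one consonant).
Epenthesis after each stranded consonant: /b/ → /ba/, /j/ → /ja/, /f/ → /fa/.

bavʊhʊeɛjafa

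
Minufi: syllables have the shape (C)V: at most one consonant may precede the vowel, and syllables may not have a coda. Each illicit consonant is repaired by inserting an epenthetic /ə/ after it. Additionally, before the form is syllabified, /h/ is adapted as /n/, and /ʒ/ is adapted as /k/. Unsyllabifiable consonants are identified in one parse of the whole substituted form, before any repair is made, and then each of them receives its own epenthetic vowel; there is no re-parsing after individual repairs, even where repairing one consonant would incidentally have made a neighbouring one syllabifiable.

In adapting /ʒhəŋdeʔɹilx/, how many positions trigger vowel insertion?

5

After substitution the input is /knəŋdeʔɹilx/.
The unsyllabifiable consonants are /k/, /ŋ/, /ʔ/, /l/, /x/; each receives one epenthetic vowel.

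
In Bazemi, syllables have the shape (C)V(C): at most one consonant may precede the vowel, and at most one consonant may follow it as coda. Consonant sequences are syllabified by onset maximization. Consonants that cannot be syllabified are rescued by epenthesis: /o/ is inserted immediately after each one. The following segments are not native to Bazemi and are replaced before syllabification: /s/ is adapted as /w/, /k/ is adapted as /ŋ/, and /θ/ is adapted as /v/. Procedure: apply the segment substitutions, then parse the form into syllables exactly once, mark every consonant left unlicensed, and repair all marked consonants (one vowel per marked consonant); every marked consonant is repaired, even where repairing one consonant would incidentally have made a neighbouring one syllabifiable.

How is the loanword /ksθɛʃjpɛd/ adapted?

ŋowovɛʃjopɛd

Substitution: /k/ → /ŋ/, /s/ → /w/, /θ/ → /v/, giving /ŋwvɛʃjpɛd/.
Syllabifying with onset maximization leaves /ŋ/, /w/, /j/ stranded (at most one coda consonant is licensed; onsets are limited to one consonant).
Inserting the epenthetic vowel yields /ŋ/ → /ŋo/, /w/ → /wo/, /j/ → /jo/.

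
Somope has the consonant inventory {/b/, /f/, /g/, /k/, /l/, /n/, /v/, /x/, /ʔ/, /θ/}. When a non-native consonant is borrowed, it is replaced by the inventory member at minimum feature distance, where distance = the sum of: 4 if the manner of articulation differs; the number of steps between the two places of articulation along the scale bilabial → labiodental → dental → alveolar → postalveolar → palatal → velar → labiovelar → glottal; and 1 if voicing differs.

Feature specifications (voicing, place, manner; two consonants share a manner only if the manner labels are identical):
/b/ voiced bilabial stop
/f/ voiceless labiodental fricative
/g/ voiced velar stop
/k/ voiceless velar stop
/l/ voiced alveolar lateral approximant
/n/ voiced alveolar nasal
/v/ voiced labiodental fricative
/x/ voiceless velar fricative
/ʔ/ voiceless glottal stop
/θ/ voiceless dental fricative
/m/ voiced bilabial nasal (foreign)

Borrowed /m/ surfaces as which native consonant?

/n/ is closest: same manner (nasal), place distance 3 (bilabial→alveolar), same voicing; total 3. Next closest is /b/ at distance 4.

n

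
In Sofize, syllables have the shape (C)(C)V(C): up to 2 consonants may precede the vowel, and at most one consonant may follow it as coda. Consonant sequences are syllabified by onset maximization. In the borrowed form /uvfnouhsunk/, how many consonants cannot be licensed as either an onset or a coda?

Under (C)(C)V(C), the unsyllabifiable consonants are /k/ (at most one coda consonant is licensed; onsets may contain at most 2 consonants).

1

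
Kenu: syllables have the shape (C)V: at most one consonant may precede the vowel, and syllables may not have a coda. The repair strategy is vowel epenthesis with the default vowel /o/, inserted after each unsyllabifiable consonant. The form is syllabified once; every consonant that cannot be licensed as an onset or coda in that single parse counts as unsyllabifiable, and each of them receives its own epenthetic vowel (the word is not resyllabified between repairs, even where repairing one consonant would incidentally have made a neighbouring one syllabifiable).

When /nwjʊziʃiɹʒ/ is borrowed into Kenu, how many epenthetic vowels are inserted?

The unsyllabifiable consonants are /n/, /w/, /ɹ/, /ʒ/; each receives one epenthetic vowel.

4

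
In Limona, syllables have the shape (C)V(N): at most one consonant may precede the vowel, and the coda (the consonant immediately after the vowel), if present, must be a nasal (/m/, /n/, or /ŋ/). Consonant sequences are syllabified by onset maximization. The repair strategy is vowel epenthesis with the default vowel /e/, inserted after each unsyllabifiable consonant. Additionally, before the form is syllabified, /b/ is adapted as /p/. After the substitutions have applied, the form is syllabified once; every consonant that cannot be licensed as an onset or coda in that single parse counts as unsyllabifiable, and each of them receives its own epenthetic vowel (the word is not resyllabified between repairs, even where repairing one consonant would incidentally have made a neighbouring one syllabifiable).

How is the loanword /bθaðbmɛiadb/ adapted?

peθaðepemɛiadepe

Substitution: /b/ → /p/, giving /pθaðpmɛiadp/.
The consonants /p/, /ð/, /p/, /d/, /p/ cannot be parsed into a legal (C)V(N) syllable (only a nasal (/m/, /n/, or /ŋ/) is licensed in coda position; onsets are limited to one consonant).
Epenthesis after each stranded consonant: /p/ → /pe/, /ð/ → /ðe/, /p/ → /pe/, /d/ → /de/, /p/ → /pe/.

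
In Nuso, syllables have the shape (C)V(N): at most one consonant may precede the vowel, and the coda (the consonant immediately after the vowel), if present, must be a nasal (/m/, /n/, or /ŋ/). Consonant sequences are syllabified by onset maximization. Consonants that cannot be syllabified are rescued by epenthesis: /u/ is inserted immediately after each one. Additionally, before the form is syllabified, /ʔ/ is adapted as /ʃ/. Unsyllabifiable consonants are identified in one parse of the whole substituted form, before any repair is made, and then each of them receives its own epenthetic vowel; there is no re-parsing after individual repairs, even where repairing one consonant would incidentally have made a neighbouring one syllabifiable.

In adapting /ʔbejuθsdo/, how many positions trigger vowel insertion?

3

After substitution the input is /ʃbejuθsdo/.
The unsyllabifiable consonants are /ʃ/, /θ/, /s/; each receives one epenthetic vowel.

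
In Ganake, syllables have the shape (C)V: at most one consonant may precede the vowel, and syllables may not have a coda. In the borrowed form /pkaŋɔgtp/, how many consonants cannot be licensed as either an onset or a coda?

Under (C)V, the unsyllabifiable consonants are /p/, /g/, /t/, /p/ (no codas are permitted; onsets are limited to one consonant).

4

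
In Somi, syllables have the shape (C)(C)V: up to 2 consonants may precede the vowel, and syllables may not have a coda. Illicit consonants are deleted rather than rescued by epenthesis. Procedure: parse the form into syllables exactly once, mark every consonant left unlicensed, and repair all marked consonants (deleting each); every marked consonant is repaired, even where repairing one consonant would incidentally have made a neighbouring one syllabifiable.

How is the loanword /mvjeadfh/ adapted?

The consonants /m/, /d/, /f/, /h/ cannot be parsed into a legal (C)(C)V syllable (no codas are permitted; onsets may contain at most 2 consonants).
Deleting the stranded consonants removes /m/, /d/, /f/, /h/.

vjea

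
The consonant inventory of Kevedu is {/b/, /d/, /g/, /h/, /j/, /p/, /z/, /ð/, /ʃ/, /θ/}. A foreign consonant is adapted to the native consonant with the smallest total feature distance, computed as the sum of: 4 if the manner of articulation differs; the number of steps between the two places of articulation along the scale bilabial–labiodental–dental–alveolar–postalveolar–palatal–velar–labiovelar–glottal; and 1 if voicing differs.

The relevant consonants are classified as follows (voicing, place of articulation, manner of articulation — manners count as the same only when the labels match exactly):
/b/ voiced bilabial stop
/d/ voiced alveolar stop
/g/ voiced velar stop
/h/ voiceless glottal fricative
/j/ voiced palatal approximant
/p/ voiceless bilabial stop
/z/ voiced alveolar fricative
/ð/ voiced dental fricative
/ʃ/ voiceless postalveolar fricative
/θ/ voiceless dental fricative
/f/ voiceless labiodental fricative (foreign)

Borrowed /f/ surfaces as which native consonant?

/θ/ is closest: same manner (fricative), place distance 1 (labiodental→dental), same voicing; total 1. Next closest is /ð/ at distance 2.

θ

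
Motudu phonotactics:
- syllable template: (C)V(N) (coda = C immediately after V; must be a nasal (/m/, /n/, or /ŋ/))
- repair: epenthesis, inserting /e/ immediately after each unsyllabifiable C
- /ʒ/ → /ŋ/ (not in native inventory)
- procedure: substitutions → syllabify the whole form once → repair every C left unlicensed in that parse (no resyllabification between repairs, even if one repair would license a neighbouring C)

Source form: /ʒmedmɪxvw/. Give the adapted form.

Substitution: /ʒ/ → /ŋ/, giving /ŋmedmɪxvw/.
The consonants /ŋ/, /d/, /x/, /v/, /w/ cannot be parsed into a legal (C)V(N) syllable (only a nasal (/m/, /n/, or /ŋ/) is licensed in coda position; onsets are limited to one consonant).
Inserting the epenthetic vowel yields /ŋ/ → /ŋe/, /d/ → /de/, /x/ → /xe/, /v/ → /ve/, /w/ → /we/.

ŋemedemɪxevewe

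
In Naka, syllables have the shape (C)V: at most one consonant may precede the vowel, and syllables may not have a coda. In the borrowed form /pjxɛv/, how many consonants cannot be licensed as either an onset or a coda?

Under (C)V, the unsyllabifiable consonants are /p/, /j/, /v/ (no codas are permitted; onsets are limited to one consonant).

3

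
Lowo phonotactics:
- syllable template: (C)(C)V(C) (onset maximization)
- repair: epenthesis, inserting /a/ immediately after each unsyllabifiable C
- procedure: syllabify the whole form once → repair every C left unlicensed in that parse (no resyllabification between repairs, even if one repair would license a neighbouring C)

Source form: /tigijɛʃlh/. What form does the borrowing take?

tigijɛʃlaha

The consonants /l/, /h/ cannot be parsed into a legal (C)(C)V(C) syllable (at most one coda consonant is licensed; onsets may contain at most 2 consonants).
Inserting the epenthetic vowel yields /l/ → /la/, /h/ → /ha/.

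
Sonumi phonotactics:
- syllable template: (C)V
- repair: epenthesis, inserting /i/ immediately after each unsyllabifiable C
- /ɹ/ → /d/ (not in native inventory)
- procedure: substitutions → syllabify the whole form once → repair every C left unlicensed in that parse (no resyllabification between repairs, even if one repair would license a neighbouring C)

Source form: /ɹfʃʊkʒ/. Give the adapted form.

difiʃʊkiʒi

Substitution: /ɹ/ → /d/, giving /dfʃʊkʒ/.
Under (C)V, the unsyllabifiable consonants are /d/, /f/, /k/, /ʒ/ (no codas are permitted; onsets are limited to one consonant).
Inserting the epenthetic vowel yields /d/ → /di/, /f/ → /fi/, /k/ → /ki/, /ʒ/ → /ʒi/.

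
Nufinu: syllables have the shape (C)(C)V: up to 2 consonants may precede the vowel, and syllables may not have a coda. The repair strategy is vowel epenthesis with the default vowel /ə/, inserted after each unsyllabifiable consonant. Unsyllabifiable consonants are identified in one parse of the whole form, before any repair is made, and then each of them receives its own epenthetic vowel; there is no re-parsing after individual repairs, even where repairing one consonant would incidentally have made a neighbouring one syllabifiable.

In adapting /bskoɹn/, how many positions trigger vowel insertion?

The unsyllabifiable consonants are /b/, /ɹ/, /n/; each receives one epenthetic vowel.

3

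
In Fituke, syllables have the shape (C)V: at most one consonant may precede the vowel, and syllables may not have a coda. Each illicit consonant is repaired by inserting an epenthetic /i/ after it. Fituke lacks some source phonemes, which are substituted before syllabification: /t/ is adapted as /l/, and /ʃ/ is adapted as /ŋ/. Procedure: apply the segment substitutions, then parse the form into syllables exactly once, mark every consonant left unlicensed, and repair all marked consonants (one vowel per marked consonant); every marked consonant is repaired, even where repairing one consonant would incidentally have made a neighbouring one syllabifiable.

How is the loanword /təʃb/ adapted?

Substitution: /t/ → /l/, /ʃ/ → /ŋ/, giving /ləŋb/.
Syllabifying with onset maximization leaves /ŋ/, /b/ stranded (no codas are permitted; onsets are limited to one consonant).
Inserting the epenthetic vowel yields /ŋ/ → /ŋi/, /b/ → /bi/.

ləŋibi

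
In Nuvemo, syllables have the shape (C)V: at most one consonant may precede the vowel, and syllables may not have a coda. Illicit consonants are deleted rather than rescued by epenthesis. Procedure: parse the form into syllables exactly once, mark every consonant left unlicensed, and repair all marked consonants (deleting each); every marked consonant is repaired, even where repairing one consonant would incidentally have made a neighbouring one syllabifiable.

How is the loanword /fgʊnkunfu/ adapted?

gʊkufu

Syllabifying with onset maximization leaves /f/, /n/, /n/ stranded (no codas are permitted; onsets are limited to one consonant).
Each unlicensed consonant is deleted: /f/, /n/, /n/.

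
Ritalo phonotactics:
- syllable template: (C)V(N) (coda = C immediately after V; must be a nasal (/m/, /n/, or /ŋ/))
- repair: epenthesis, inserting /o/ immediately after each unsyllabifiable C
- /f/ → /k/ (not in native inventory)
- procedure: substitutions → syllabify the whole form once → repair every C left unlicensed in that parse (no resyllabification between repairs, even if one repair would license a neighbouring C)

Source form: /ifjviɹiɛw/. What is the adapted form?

Substitution: /f/ → /k/, giving /ikjviɹiɛw/.
The consonants /k/, /j/, /w/ cannot be parsed into a legal (C)V(N) syllable (only a nasal (/m/, /n/, or /ŋ/) is licensed in coda position; onsets are limited to one consonant).
Inserting the epenthetic vowel yields /k/ → /ko/, /j/ → /jo/, /w/ → /wo/.

ikojoviɹiɛwo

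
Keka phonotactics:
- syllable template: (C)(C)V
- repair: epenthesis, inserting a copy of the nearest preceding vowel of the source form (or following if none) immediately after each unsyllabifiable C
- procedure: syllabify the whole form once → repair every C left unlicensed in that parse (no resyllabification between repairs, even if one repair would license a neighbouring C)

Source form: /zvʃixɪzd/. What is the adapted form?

zivʃixɪzɪdɪ

Syllabifying with onset maximization leaves /z/, /z/, /d/ stranded (no codas are permitted; onsets may contain at most 2 consonants).
Each unlicensed consonant becomes the onset of a new syllable: /z/ → /zi/, /z/ → /zɪ/, /d/ → /dɪ/.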